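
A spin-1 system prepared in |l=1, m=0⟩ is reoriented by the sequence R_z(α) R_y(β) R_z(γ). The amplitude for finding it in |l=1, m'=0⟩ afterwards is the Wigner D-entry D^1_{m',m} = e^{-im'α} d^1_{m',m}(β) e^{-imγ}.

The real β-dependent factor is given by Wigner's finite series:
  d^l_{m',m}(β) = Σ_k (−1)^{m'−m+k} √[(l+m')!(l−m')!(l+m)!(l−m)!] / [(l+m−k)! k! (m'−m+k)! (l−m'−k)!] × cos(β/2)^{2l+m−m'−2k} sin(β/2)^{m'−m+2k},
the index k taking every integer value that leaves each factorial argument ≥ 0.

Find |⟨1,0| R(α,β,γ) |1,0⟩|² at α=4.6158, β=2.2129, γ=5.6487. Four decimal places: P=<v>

First d^1_{0,0}(β=2.2129), then the phase factors e^{-i(0)α} and e^{-i(0)γ}:
With c≡cos(β/2)=0.447838 and s≡sin(β/2)=0.894114, N=[1·1·1·1]^{1/2}=1.000000
Admissible k: 0..1 (factorial args all ≥0)
  k=0: (−1)^0·1.0000/(1)·0.4478^2·0.8941^0 = +0.200559
  k=1: (−1)^1·1.0000/(1)·0.4478^0·0.8941^2 = -0.799441
d^1_{0,0}(2.2129) = +0.200559 -0.799441 = -0.598881
|D^1_{0,0}|² = |d^1_{0,0}(β)|² = (-0.598881)² = 0.358659 (the z-rotation phases have unit modulus)

P=0.3587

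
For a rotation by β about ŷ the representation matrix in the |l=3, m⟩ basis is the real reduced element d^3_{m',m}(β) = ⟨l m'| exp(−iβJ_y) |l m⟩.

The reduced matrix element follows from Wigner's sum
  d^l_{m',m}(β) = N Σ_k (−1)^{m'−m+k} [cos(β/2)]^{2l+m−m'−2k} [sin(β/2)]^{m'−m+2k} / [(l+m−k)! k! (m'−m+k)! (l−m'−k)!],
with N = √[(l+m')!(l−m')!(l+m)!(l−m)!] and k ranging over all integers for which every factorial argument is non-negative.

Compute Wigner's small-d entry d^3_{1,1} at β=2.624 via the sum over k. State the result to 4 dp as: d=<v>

d^3_{1,1}(β=2.624) via Wigner's sum:
With c≡cos(β/2)=0.255917 and s≡sin(β/2)=0.966699, N=[24·2·24·2]^{1/2}=48.000000
The bounds max(0,m−m')=0 and min(l+m,l−m')=2 give 3 terms
  k=0: (−1)^0·48.0000/(48)·0.2559^6·0.9667^0 = +0.000281
  k=1: (−1)^1·48.0000/(6)·0.2559^4·0.9667^2 = -0.032068
  k=2: (−1)^2·48.0000/(8)·0.2559^2·0.9667^4 = +0.343174
d^3_{1,1}(2.624) = +0.000281 -0.032068 +0.343174 = +0.311387

d=0.3114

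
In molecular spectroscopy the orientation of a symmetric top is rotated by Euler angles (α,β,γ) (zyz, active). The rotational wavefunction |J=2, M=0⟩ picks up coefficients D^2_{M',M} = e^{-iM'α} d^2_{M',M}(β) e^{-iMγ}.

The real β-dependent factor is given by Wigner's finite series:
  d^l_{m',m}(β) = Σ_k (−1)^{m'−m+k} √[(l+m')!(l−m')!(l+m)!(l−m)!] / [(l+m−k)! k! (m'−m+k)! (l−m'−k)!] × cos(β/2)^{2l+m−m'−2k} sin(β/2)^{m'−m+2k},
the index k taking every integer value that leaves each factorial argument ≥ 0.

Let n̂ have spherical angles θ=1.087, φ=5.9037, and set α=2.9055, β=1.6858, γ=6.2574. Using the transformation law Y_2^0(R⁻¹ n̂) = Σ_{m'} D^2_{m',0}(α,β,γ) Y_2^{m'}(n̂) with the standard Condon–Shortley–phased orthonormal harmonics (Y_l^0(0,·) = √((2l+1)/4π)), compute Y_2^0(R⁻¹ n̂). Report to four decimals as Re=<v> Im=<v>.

Re=0.4920 Im=0.0000

Need the full column D^2_{m',0} for m'=−2..2 at α=2.9055, β=1.6858, γ=6.2574.
cos(β/2)=0.665301, sin(β/2)=0.746576
d^2_{-2,0}: single k=2 term ⇒ +0.604309;  D = +0.538183-0.274860i
d^2_{-1,0}: k∈[1..2] ⇒ +0.538522 -0.678133 = -0.139612;  D = +0.135739-0.032656i
d^2_{0,0}: k∈[0..2] ⇒ +0.195917 -0.986832 +0.310667 = -0.480249;  D = -0.480249+0.000000i
d^2_{1,0}: k∈[0..1] ⇒ -0.538522 +0.678133 = +0.139612;  D = -0.135739-0.032656i
d^2_{2,0}: single k=0 term ⇒ +0.604309;  D = +0.538183+0.274860i
Y_2^{m'}(θ=1.087,φ=5.9037) and Σ D·Y over m':
  (+0.5382-0.2749i)·(+0.2196+0.2083i)  (+0.1357-0.0327i)·(+0.2955+0.1178i)  (-0.4802+0.0000i)·(-0.1107+0.0000i)  (-0.1357-0.0327i)·(-0.2955+0.1178i)  (+0.5382+0.2749i)·(+0.2196-0.2083i)
Y_2^0(R⁻¹ n̂) = +0.491972+0.000000i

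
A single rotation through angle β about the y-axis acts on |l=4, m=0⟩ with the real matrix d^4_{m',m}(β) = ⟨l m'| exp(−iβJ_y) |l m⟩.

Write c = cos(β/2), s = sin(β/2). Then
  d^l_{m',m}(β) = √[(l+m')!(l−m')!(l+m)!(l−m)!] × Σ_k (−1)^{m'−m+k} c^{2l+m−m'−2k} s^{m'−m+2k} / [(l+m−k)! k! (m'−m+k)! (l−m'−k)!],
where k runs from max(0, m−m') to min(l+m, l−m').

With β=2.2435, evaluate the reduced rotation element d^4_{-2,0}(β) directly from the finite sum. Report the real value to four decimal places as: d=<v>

d^4_{-2,0}(β=2.2435) via Wigner's sum:
With c≡cos(β/2)=0.434107 and s≡sin(β/2)=0.900862, N=[2·720·24·24]^{1/2}=910.735966
The bounds max(0,m−m')=2 and min(l+m,l−m')=4 give 3 terms
  k=2: (−1)^0·910.7360/(96)·0.4341^6·0.9009^2 = +0.051525
  k=3: (−1)^1·910.7360/(36)·0.4341^4·0.9009^4 = -0.591708
  k=4: (−1)^2·910.7360/(96)·0.4341^2·0.9009^6 = +0.955569
d^4_{-2,0}(2.2435) = +0.051525 -0.591708 +0.955569 = +0.415386

d=0.4154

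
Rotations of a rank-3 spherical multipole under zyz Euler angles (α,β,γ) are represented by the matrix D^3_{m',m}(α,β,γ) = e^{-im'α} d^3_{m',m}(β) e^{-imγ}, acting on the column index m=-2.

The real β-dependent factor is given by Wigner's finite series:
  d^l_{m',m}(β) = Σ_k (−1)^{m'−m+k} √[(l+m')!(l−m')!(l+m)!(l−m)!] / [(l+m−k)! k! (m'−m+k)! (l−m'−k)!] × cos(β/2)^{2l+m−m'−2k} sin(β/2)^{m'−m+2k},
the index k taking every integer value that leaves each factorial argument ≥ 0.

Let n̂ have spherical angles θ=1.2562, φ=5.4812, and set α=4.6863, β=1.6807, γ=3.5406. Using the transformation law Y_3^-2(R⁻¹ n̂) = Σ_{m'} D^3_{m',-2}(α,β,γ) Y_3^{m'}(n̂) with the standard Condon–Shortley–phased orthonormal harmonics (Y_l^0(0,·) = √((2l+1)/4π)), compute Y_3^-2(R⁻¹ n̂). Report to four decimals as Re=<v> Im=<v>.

Need the full column D^3_{m',-2} for m'=−3..3 at α=4.6863, β=1.6807, γ=3.5406.
cos(β/2)=0.667202, sin(β/2)=0.744877
d^3_{-3,-2}: single k=1 term ⇒ +0.241239;  D = -0.159023+0.181405i
d^3_{-2,-2}: k∈[0..1] ⇒ +0.088215 -0.549754 = -0.461539;  D = +0.339010+0.313194i
d^3_{-1,-2}: k∈[0..1] ⇒ -0.311438 +0.776346 = +0.464908;  D = +0.324281-0.333139i
d^3_{0,-2}: k∈[0..1] ⇒ +0.602226 -0.750608 = -0.148382;  D = -0.103590-0.106237i
d^3_{1,-2}: k∈[0..1] ⇒ -0.776346 +0.483815 = -0.292531;  D = +0.214700-0.198692i
d^3_{2,-2}: k∈[0..1] ⇒ +0.685208 -0.170807 = +0.514401;  D = -0.339421-0.386525i
d^3_{3,-2}: single k=0 term ⇒ -0.374762;  D = -0.287953+0.239852i
Y_3^{m'}(θ=1.2562,φ=5.4812) and Σ D·Y over m':
  (-0.1590+0.1814i)·(-0.2660+0.2407i)  (+0.3390+0.3132i)·(-0.0095+0.2858i)  (+0.3243-0.3331i)·(-0.1114-0.1151i)  (-0.1036-0.1062i)·(-0.2911+0.0000i)  (+0.2147-0.1987i)·(+0.1114-0.1151i)  (-0.3394-0.3865i)·(-0.0095-0.2858i)  (-0.2880+0.2399i)·(+0.2660+0.2407i)
Y_3^-2(R⁻¹ n̂) = -0.378965+0.086375i

Re=-0.3790 Im=0.0864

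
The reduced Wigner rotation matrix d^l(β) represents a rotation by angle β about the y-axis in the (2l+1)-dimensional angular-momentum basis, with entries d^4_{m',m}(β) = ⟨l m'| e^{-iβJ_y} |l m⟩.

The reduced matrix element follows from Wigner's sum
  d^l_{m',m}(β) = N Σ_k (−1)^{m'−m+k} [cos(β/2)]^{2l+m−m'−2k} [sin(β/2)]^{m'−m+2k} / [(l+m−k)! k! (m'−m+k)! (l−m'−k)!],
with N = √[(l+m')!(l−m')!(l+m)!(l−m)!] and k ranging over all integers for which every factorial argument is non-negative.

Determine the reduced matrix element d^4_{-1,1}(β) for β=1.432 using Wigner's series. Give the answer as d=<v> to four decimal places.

d^4_{-1,1}(β=1.432) via Wigner's sum:
c=cos(1.432/2)=0.754437, s=sin(1.432/2)=0.656372; N=√[6·120·120·6]=720.000000
k: max(0,(1)−(-1))=2 … min(4+(1),4−(-1))=5
  k=2: (−1)^0·720.0000/(72)·0.7544^6·0.6564^2 = +0.794400
  k=3: (−1)^1·720.0000/(24)·0.7544^4·0.6564^4 = -1.803908
  k=4: (−1)^2·720.0000/(48)·0.7544^2·0.6564^6 = +0.682714
  k=5: (−1)^3·720.0000/(720)·0.7544^0·0.6564^8 = -0.034451
d^4_{-1,1}(1.432) = +0.794400 -1.803908 +0.682714 -0.034451 = -0.361246

d=-0.3612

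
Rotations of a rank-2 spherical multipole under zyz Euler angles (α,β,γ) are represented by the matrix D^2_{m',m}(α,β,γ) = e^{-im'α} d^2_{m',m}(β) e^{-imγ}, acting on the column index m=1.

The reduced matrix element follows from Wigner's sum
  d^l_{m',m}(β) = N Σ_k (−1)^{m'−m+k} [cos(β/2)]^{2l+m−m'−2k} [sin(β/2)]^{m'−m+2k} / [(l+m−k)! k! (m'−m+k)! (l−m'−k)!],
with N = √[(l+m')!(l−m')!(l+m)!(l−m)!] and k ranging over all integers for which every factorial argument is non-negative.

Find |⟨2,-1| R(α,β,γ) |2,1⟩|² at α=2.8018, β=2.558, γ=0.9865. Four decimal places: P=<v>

P=0.3765

D^2_{-1,1}(2.8018,2.558,0.9865) = e^{-i·-1·2.8018}·d^2_{-1,1}(2.558)·e^{-i·1·0.9865}. Compute d first:
With c≡cos(β/2)=0.287673 and s≡sin(β/2)=0.957729, N=[1·6·6·1]^{1/2}=6.000000
k∈{2,3} keeps every argument non-negative
  k=2: (−1)^0·6.0000/(2)·0.2877^2·0.9577^2 = +0.227722
  k=3: (−1)^1·6.0000/(6)·0.2877^0·0.9577^4 = -0.841337
d^2_{-1,1}(2.558) = +0.227722 -0.841337 = -0.613615
|D^2_{-1,1}|² = |d^2_{-1,1}(β)|² = (-0.613615)² = 0.376523 (the z-rotation phases have unit modulus)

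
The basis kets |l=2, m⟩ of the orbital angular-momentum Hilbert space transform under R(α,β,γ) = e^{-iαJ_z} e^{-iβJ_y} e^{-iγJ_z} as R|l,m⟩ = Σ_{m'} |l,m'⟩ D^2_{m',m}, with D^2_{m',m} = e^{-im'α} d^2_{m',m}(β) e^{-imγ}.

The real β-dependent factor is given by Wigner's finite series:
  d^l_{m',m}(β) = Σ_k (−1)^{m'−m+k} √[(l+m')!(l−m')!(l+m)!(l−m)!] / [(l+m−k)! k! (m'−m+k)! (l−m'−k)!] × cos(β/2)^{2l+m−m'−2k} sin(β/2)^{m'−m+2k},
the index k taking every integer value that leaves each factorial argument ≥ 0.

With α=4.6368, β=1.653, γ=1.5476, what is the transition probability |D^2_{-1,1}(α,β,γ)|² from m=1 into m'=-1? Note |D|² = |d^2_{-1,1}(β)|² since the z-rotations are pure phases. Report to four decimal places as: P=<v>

First d^2_{-1,1}(β=1.653), then the phase factors e^{-i(-1)α} and e^{-i(1)γ}:
c=cos(1.653/2)=0.677454, s=sin(1.653/2)=0.735565; N=√[1·6·6·1]=6.000000
k∈{2,3} keeps every argument non-negative
  k=2: (−1)^0·6.0000/(2)·0.6775^2·0.7356^2 = +0.744943
  k=3: (−1)^1·6.0000/(6)·0.6775^0·0.7356^4 = -0.292741
d^2_{-1,1}(1.653) = +0.744943 -0.292741 = +0.452202
|D^2_{-1,1}|² = |d^2_{-1,1}(β)|² = (+0.452202)² = 0.204487 (the z-rotation phases have unit modulus)

P=0.2045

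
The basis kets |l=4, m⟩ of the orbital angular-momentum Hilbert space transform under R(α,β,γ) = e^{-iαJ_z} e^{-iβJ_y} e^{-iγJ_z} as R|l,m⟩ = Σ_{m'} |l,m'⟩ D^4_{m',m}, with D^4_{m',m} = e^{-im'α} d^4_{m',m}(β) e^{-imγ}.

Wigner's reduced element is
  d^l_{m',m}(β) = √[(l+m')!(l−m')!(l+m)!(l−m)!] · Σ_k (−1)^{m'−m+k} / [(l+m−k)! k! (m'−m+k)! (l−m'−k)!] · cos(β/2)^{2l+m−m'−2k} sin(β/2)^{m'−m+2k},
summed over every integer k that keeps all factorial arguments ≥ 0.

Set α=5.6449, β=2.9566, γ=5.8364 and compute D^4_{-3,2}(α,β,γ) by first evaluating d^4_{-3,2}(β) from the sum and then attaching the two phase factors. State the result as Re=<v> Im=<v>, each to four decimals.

D^4_{-3,2}(5.6449,2.9566,5.8364) = e^{-i·-3·5.6449}·d^4_{-3,2}(2.9566)·e^{-i·2·5.8364}. Compute d first:
Half-angle: c=0.092364, s=0.995725. N=√(1·5040·720·2)=2693.993318
The bounds max(0,m−m')=5 and min(l+m,l−m')=6 give 2 terms
  k=5: (−1)^0·2693.9933/(240)·0.0924^3·0.9957^5 = +0.008658
  k=6: (−1)^1·2693.9933/(720)·0.0924^1·0.9957^7 = -0.335387
d^4_{-3,2}(2.9566) = +0.008658 -0.335387 = -0.326729
D = (-0.337312-0.941393i)·(-0.326729)·(+0.626633+0.779314i) = -0.170641+0.278628i

Re=-0.1706 Im=0.2786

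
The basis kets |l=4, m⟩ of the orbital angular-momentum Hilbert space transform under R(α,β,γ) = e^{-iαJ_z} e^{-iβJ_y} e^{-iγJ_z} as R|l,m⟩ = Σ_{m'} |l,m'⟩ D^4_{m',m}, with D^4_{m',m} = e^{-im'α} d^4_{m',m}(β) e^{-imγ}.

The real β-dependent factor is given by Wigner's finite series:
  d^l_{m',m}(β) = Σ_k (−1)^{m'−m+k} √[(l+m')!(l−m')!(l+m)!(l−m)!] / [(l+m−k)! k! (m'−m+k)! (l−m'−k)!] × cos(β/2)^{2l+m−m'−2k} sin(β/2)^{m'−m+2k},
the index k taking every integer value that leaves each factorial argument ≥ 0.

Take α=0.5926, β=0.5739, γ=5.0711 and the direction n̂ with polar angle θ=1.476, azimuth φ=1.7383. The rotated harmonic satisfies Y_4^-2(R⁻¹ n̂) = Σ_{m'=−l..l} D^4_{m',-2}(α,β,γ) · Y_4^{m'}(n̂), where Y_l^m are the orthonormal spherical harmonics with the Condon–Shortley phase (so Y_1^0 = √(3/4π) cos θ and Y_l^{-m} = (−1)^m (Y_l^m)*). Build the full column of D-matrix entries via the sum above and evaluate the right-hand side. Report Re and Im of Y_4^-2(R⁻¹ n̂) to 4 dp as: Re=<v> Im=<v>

Need the full column D^4_{m',-2} for m'=−4..4 at α=0.5926, β=0.5739, γ=5.0711.
cos(β/2)=0.959112, sin(β/2)=0.283028
d^4_{-4,-2}: single k=2 term ⇒ +0.329954;  D = +0.329477-0.017733i
d^4_{-3,-2}: k∈[1..2] ⇒ +0.790638 -0.206548 = +0.584090;  D = +0.466265-0.351794i
d^4_{-2,-2}: k∈[0..2] ⇒ +0.716066 -0.748265 +0.081449 = +0.049250;  D = +0.016044-0.046563i
d^4_{-1,-2}: k∈[0..2] ⇒ -0.896499 +0.390338 -0.022661 = -0.528821;  D = +0.136345+0.510942i
d^4_{0,-2}: k∈[0..2] ⇒ +0.591556 -0.137368 +0.004486 = +0.458673;  D = -0.345612-0.301552i
d^4_{1,-2}: k∈[0..2] ⇒ -0.260226 +0.033991 -0.000592 = -0.226827;  D = +0.225062+0.028240i
d^4_{2,-2}: k∈[0..2] ⇒ +0.081449 -0.005674 +0.000041 = +0.075816;  D = -0.067672+0.034186i
d^4_{3,-2}: k∈[0..1] ⇒ -0.017986 +0.000522 = -0.017464;  D = +0.008532-0.015238i
d^4_{4,-2}: single k=0 term ⇒ +0.002502;  D = +0.000205+0.002494i
Y_4^{m'}(θ=1.476,φ=1.7383) and Σ D·Y over m':
  (+0.3295-0.0177i)·(+0.3407-0.2699i)  (+0.4663-0.3518i)·(+0.0563+0.1024i)  (+0.0160-0.0466i)·(+0.2935-0.1022i)  (+0.1363+0.5109i)·(+0.0218+0.1291i)  (-0.3456-0.3016i)·(+0.2892+0.0000i)  (+0.2251+0.0282i)·(-0.0218+0.1291i)  (-0.0677+0.0342i)·(+0.2935+0.1022i)  (+0.0085-0.0152i)·(-0.0563+0.1024i)  (+0.0002+0.0025i)·(+0.3407+0.2699i)
Y_4^-2(R⁻¹ n̂) = -0.024686-0.106577i

Re=-0.0247 Im=-0.1066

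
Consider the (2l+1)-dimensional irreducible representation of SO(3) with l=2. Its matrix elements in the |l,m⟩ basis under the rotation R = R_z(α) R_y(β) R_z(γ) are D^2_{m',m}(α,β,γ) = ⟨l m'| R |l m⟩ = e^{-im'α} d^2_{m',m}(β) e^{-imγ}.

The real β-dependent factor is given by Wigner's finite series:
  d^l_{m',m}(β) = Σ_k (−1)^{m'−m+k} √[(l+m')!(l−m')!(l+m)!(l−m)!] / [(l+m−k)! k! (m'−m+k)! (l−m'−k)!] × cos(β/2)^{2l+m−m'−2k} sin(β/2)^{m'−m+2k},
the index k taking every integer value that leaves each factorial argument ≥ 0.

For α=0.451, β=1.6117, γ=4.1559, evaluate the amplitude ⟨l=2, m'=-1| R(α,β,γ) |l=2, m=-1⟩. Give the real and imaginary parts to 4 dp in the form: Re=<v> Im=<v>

Re=0.0546 Im=0.5159

Split into d^2_{-1,-1}(β=1.6117) × two z-phases.
With c≡cos(β/2)=0.692498 and s≡sin(β/2)=0.721420, N=[1·6·1·6]^{1/2}=6.000000
The bounds max(0,m−m')=0 and min(l+m,l−m')=1 give 2 terms
  k=0: (−1)^0·6.0000/(6)·0.6925^4·0.7214^0 = +0.229972
  k=1: (−1)^1·6.0000/(2)·0.6925^2·0.7214^2 = -0.748746
d^2_{-1,-1}(1.6117) = +0.229972 -0.748746 = -0.518774
Phases: e^{-i·(-1)·0.451}=+0.900012+0.435866i, e^{-i·(-1)·4.1559}=-0.528208-0.849115i ⇒ D=+0.054623+0.515890i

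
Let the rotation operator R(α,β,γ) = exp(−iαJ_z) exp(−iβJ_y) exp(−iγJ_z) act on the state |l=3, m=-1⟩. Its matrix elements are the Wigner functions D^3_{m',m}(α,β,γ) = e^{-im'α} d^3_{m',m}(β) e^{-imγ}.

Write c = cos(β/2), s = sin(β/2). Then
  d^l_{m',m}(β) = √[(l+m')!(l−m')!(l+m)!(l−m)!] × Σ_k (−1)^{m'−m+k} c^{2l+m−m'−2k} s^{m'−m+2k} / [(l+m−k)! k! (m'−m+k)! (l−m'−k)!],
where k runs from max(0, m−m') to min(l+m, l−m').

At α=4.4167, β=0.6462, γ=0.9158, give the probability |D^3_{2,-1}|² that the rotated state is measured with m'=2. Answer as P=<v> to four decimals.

First d^3_{2,-1}(β=0.6462), then the phase factors e^{-i(2)α} and e^{-i(-1)γ}:
c=cos(0.6462/2)=0.948256, s=sin(0.6462/2)=0.317508; N=√[120·1·2·24]=75.894664
k∈{0,1} keeps every argument non-negative
  k=0: (−1)^3·75.8947/(12)·0.9483^3·0.3175^3 = -0.172611
  k=1: (−1)^4·75.8947/(24)·0.9483^1·0.3175^5 = +0.009676
d^3_{2,-1}(0.6462) = -0.172611 +0.009676 = -0.162935
|D^3_{2,-1}|² = |d^3_{2,-1}(β)|² = (-0.162935)² = 0.026548 (the z-rotation phases have unit modulus)

P=0.0265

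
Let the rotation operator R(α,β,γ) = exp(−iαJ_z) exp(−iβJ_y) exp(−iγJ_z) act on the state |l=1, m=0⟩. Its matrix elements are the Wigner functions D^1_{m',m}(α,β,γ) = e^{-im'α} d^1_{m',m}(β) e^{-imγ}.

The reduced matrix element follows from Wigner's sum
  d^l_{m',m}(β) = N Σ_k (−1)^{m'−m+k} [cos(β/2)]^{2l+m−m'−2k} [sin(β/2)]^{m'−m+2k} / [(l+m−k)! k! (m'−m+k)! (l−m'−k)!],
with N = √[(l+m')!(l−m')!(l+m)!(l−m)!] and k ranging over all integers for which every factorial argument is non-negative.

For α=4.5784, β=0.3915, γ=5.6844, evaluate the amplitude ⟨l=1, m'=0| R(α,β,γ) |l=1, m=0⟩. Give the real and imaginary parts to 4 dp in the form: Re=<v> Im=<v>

Split into d^1_{0,0}(β=0.3915) × two z-phases.
With c≡cos(β/2)=0.980902 and s≡sin(β/2)=0.194502, N=[1·1·1·1]^{1/2}=1.000000
k: max(0,(0)−(0))=0 … min(1+(0),1−(0))=1
  k=0: (−1)^0·1.0000/(1)·0.9809^2·0.1945^0 = +0.962169
  k=1: (−1)^1·1.0000/(1)·0.9809^0·0.1945^2 = -0.037831
d^1_{0,0}(0.3915) = +0.962169 -0.037831 = +0.924338
Attach z-rotation phases: D = e^{-i(0)(4.5784)}·(+0.924338)·e^{-i(0)(5.6844)} = +0.924338+0.000000i

Re=0.9243 Im=0.0000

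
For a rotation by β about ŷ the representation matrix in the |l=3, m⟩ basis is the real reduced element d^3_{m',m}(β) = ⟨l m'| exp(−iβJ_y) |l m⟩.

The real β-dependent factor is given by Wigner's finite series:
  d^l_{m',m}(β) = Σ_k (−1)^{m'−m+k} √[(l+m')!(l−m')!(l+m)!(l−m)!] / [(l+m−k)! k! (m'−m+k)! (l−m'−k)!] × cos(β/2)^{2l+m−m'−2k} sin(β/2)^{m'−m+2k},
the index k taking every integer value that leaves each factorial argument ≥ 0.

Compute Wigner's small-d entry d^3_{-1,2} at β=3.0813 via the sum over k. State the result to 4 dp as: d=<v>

d^3_{-1,2}(β=3.0813) via Wigner's sum:
c=cos(3.0813/2)=0.030142, s=sin(3.0813/2)=0.999546; N=√[2·24·120·1]=75.894664
Admissible k: 3..4 (factorial args all ≥0)
  k=3: (−1)^0·75.8947/(12)·0.0301^3·0.9995^3 = +0.000173
  k=4: (−1)^1·75.8947/(24)·0.0301^1·0.9995^5 = -0.095100
d^3_{-1,2}(3.0813) = +0.000173 -0.095100 = -0.094927

d=-0.0949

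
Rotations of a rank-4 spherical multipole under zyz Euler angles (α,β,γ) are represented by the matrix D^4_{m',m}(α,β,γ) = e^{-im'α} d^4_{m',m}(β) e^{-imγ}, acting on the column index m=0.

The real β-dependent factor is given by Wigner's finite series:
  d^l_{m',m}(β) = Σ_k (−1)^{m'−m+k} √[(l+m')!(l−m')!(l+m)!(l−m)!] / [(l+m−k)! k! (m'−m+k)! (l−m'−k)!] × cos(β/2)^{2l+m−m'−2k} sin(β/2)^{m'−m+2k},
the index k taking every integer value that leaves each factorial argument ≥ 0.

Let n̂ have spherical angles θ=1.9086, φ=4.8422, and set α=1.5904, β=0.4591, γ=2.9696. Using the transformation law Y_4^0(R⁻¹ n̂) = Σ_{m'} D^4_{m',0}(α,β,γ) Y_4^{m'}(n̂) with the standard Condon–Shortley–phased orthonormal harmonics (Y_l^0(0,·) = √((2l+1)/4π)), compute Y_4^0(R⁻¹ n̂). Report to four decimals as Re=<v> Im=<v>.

Need the full column D^4_{m',0} for m'=−4..4 at α=1.5904, β=0.4591, γ=2.9696.
cos(β/2)=0.973769, sin(β/2)=0.227539
d^4_{-4,0}: single k=4 term ⇒ +0.020165;  D = +0.020103+0.001580i
d^4_{-3,0}: k∈[3..4] ⇒ +0.122043 -0.006664 = +0.115379;  D = +0.006782-0.115180i
d^4_{-2,0}: k∈[2..4] ⇒ +0.418764 -0.060973 +0.001248 = +0.359039;  D = -0.358764-0.014073i
d^4_{-1,0}: k∈[1..4] ⇒ +0.844817 -0.276768 +0.015112 -0.000138 = +0.583024;  D = -0.011429+0.582912i
d^4_{0,0}: k∈[0..4] ⇒ +0.808439 -0.706266 +0.086767 -0.002106 +0.000007 = +0.186841;  D = +0.186841+0.000000i
d^4_{1,0}: k∈[0..3] ⇒ -0.844817 +0.276768 -0.015112 +0.000138 = -0.583024;  D = +0.011429+0.582912i
d^4_{2,0}: k∈[0..2] ⇒ +0.418764 -0.060973 +0.001248 = +0.359039;  D = -0.358764+0.014073i
d^4_{3,0}: k∈[0..1] ⇒ -0.122043 +0.006664 = -0.115379;  D = -0.006782-0.115180i
d^4_{4,0}: single k=0 term ⇒ +0.020165;  D = +0.020103-0.001580i
Y_4^{m'}(θ=1.9086,φ=4.8422) and Σ D·Y over m':
  (+0.0201+0.0016i)·(+0.3044-0.1740i)  (+0.0068-0.1152i)·(+0.1323+0.3223i)  (-0.3588-0.0141i)·(+0.0665-0.0177i)  (-0.0114+0.5829i)·(+0.0427+0.3273i)  (+0.1868+0.0000i)·(+0.0135+0.0000i)  (+0.0114+0.5829i)·(-0.0427+0.3273i)  (-0.3588+0.0141i)·(+0.0665+0.0177i)  (-0.0068-0.1152i)·(-0.1323+0.3223i)  (+0.0201-0.0016i)·(+0.3044+0.1740i)
Y_4^0(R⁻¹ n̂) = -0.339404+0.000000i

Re=-0.3394 Im=0.0000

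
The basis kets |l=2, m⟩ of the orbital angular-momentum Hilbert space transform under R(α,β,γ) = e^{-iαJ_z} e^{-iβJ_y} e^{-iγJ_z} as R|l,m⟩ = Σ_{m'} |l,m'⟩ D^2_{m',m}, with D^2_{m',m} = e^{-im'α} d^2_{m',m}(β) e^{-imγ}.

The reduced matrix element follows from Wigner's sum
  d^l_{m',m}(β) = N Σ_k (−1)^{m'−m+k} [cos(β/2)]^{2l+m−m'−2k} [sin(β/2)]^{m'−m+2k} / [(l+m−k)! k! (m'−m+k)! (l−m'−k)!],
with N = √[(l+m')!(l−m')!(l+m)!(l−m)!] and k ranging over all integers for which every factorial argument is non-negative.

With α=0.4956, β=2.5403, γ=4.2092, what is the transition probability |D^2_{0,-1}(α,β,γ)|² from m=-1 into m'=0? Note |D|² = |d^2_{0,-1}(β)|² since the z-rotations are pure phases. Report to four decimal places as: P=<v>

P=0.3264

D^2_{0,-1}(0.4956,2.5403,4.2092) = e^{-i·0·0.4956}·d^2_{0,-1}(2.5403)·e^{-i·-1·4.2092}. Compute d first:
Half-angle: c=0.296138, s=0.955145. N=√(2·2·1·6)=4.898979
Admissible k: 0..1 (factorial args all ≥0)
  k=0: (−1)^1·4.8990/(2)·0.2961^3·0.9551^1 = -0.060761
  k=1: (−1)^2·4.8990/(2)·0.2961^1·0.9551^3 = +0.632088
d^2_{0,-1}(2.5403) = -0.060761 +0.632088 = +0.571327
|D^2_{0,-1}|² = |d^2_{0,-1}(β)|² = (+0.571327)² = 0.326414 (the z-rotation phases have unit modulus)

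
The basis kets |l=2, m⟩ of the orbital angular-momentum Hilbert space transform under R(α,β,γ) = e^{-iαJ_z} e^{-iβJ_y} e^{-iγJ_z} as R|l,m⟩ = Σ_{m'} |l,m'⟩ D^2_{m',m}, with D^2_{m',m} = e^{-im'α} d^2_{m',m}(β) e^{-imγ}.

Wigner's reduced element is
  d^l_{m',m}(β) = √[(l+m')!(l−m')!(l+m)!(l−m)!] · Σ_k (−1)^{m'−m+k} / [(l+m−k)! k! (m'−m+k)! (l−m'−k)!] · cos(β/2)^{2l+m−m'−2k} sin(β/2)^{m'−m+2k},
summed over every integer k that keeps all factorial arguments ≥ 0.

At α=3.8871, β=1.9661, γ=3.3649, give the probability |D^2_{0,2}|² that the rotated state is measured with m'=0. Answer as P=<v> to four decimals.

D^2_{0,2}(3.8871,1.9661,3.3649) = e^{-i·0·3.8871}·d^2_{0,2}(1.9661)·e^{-i·2·3.3649}. Compute d first:
With c≡cos(β/2)=0.554487 and s≡sin(β/2)=0.832192, N=[2·2·24·1]^{1/2}=9.797959
The bounds max(0,m−m')=2 and min(l+m,l−m')=2 give 1 term
  k=2: (−1)^0·9.7980/(4)·0.5545^2·0.8322^2 = +0.521562
d^2_{0,2}(1.9661) = +0.521562
|D^2_{0,2}|² = |d^2_{0,2}(β)|² = (+0.521562)² = 0.272027 (the z-rotation phases have unit modulus)

P=0.2720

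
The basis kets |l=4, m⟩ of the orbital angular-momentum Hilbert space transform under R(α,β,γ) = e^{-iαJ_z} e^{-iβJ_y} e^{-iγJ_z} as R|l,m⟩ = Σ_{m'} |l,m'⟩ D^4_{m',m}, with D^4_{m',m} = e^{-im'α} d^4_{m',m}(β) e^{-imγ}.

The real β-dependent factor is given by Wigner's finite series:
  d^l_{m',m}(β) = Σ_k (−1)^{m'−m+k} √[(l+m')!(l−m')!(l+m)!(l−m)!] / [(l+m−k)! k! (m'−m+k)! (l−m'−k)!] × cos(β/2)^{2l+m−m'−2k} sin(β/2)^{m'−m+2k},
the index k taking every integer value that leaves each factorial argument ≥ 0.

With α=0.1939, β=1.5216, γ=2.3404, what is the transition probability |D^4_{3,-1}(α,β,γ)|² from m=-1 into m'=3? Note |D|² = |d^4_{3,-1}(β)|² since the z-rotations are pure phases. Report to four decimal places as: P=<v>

P=0.1409

D^4_{3,-1}(0.1939,1.5216,2.3404) = e^{-i·3·0.1939}·d^4_{3,-1}(1.5216)·e^{-i·-1·2.3404}. Compute d first:
Half-angle: c=0.724285, s=0.689501. N=√(5040·1·6·120)=1904.940944
The bounds max(0,m−m')=0 and min(l+m,l−m')=1 give 2 terms
  k=0: (−1)^4·1904.9409/(144)·0.7243^4·0.6895^4 = +0.822803
  k=1: (−1)^5·1904.9409/(240)·0.7243^2·0.6895^6 = -0.447403
d^4_{3,-1}(1.5216) = +0.822803 -0.447403 = +0.375401
|D^4_{3,-1}|² = |d^4_{3,-1}(β)|² = (+0.375401)² = 0.140926 (the z-rotation phases have unit modulus)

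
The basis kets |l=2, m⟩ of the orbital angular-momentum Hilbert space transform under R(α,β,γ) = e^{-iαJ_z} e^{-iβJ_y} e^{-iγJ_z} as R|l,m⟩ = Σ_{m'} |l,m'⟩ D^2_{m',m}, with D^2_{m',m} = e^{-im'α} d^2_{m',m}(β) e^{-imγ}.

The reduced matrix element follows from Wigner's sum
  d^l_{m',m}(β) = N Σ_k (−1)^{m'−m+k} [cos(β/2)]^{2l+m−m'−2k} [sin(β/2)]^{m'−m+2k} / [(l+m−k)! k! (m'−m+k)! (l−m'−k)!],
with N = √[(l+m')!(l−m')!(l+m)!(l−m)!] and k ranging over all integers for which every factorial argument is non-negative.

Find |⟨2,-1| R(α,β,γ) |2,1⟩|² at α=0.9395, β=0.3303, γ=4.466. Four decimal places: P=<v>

P=0.0061

D^2_{-1,1}(0.9395,0.3303,4.466) = e^{-i·-1·0.9395}·d^2_{-1,1}(0.3303)·e^{-i·1·4.466}. Compute d first:
With c≡cos(β/2)=0.986394 and s≡sin(β/2)=0.164400, N=[1·6·6·1]^{1/2}=6.000000
k: max(0,(1)−(-1))=2 … min(2+(1),2−(-1))=3
  k=2: (−1)^0·6.0000/(2)·0.9864^2·0.1644^2 = +0.078891
  k=3: (−1)^1·6.0000/(6)·0.9864^0·0.1644^4 = -0.000730
d^2_{-1,1}(0.3303) = +0.078891 -0.000730 = +0.078160
|D^2_{-1,1}|² = |d^2_{-1,1}(β)|² = (+0.078160)² = 0.006109 (the z-rotation phases have unit modulus)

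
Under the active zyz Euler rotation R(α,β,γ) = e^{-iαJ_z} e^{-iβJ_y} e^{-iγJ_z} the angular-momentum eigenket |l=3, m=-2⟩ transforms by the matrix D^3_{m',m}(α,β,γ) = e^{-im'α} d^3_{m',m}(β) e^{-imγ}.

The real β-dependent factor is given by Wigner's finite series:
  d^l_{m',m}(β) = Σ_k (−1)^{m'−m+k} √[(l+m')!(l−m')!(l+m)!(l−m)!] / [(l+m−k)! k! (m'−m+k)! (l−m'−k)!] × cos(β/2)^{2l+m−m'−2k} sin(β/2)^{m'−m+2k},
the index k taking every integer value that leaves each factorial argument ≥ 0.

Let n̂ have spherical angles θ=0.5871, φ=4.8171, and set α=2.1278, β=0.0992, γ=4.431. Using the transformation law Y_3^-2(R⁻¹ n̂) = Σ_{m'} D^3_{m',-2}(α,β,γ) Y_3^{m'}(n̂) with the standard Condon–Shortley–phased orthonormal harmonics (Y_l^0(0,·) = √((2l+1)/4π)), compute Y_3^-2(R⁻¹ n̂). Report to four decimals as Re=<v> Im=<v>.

Re=-0.3047 Im=-0.0714

Need the full column D^3_{m',-2} for m'=−3..3 at α=2.1278, β=0.0992, γ=4.431.
cos(β/2)=0.998770, sin(β/2)=0.049580
d^3_{-3,-2}: single k=1 term ⇒ +0.120700;  D = -0.108016+0.053862i
d^3_{-2,-2}: k∈[0..1] ⇒ +0.992644 -0.012230 = +0.980413;  D = +0.835196+0.513477i
d^3_{-1,-2}: k∈[0..1] ⇒ -0.155823 +0.000768 = -0.155055;  D = +0.000895+0.155052i
d^3_{0,-2}: k∈[0..1] ⇒ +0.013398 -0.000033 = +0.013365;  D = -0.011304+0.007131i
d^3_{1,-2}: k∈[0..1] ⇒ -0.000768 +0.000001 = -0.000767;  D = -0.000690-0.000334i
d^3_{2,-2}: k∈[0..1] ⇒ +0.000030 -0.000000 = +0.000030;  D = -0.000003-0.000030i
d^3_{3,-2}: single k=0 term ⇒ -0.000001;  D = +0.000001-0.000000i
Y_3^{m'}(θ=0.5871,φ=4.8171) and Σ D·Y over m':
  (-0.1080+0.0539i)·(-0.0219-0.0675i)  (+0.8352+0.5135i)·(-0.2554+0.0543i)  (+0.0009+0.1551i)·(+0.0461+0.4390i)  (-0.0113+0.0071i)·(+0.1447+0.0000i)  (-0.0007-0.0003i)·(-0.0461+0.4390i)  (-0.0000-0.0000i)·(-0.2554-0.0543i)  (+0.0000-0.0000i)·(+0.0219-0.0675i)
Y_3^-2(R⁻¹ n̂) = -0.304656-0.071398i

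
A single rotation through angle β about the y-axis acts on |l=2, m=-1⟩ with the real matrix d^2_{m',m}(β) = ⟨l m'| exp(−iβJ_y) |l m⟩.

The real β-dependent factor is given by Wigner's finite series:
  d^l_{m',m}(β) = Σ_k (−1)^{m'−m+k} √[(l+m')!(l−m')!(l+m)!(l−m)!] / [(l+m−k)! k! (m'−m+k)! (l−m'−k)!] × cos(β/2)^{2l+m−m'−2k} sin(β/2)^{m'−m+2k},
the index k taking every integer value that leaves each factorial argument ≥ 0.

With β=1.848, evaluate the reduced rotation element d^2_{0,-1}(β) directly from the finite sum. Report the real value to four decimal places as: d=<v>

d^2_{0,-1}(β=1.848) via Wigner's sum:
With c≡cos(β/2)=0.602633 and s≡sin(β/2)=0.798019, N=[2·2·1·6]^{1/2}=4.898979
k: max(0,(-1)−(0))=0 … min(2+(-1),2−(0))=1
  k=0: (−1)^1·4.8990/(2)·0.6026^3·0.7980^1 = -0.427806
  k=1: (−1)^2·4.8990/(2)·0.6026^1·0.7980^3 = +0.750183
d^2_{0,-1}(1.848) = -0.427806 +0.750183 = +0.322377

d=0.3224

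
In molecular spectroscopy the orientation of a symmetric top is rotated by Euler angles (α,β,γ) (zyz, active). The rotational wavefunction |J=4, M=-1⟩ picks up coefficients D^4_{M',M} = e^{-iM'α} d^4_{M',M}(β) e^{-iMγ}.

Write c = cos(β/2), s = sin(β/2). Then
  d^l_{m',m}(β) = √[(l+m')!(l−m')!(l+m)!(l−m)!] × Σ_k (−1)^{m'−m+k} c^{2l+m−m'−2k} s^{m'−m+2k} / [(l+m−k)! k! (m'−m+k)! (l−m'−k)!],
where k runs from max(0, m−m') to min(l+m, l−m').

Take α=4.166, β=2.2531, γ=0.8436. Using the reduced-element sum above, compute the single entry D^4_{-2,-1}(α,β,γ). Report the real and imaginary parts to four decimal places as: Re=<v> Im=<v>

Re=-0.4411 Im=0.1123

Split into d^4_{-2,-1}(β=2.2531) × two z-phases.
With c≡cos(β/2)=0.429777 and s≡sin(β/2)=0.902935, N=[2·720·6·120]^{1/2}=1018.233765
k∈{1,2,3} keeps every argument non-negative
  k=1: (−1)^0·1018.2338/(240)·0.4298^7·0.9029^1 = +0.010375
  k=2: (−1)^1·1018.2338/(48)·0.4298^5·0.9029^3 = -0.228978
  k=3: (−1)^2·1018.2338/(72)·0.4298^3·0.9029^5 = +0.673795
d^4_{-2,-1}(2.2531) = +0.010375 -0.228978 +0.673795 = +0.455193
D = (-0.460021+0.887908i)·(+0.455193)·(+0.664778+0.747041i) = -0.441134+0.112254i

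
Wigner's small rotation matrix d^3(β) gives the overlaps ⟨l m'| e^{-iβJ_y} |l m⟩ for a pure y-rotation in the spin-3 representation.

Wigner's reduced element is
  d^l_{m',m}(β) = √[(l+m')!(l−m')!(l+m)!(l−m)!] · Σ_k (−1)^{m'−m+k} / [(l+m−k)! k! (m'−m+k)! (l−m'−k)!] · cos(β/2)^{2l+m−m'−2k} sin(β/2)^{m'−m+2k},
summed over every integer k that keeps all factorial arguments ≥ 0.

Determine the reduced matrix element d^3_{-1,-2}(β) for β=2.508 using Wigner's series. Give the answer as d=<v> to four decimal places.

d=0.1552

d^3_{-1,-2}(β=2.508) via Wigner's sum:
With c≡cos(β/2)=0.311524 and s≡sin(β/2)=0.950238, N=[2·24·1·120]^{1/2}=75.894664
The bounds max(0,m−m')=0 and min(l+m,l−m')=1 give 2 terms
  k=0: (−1)^1·75.8947/(24)·0.3115^5·0.9502^1 = -0.008816
  k=1: (−1)^2·75.8947/(12)·0.3115^3·0.9502^3 = +0.164060
d^3_{-1,-2}(2.508) = -0.008816 +0.164060 = +0.155243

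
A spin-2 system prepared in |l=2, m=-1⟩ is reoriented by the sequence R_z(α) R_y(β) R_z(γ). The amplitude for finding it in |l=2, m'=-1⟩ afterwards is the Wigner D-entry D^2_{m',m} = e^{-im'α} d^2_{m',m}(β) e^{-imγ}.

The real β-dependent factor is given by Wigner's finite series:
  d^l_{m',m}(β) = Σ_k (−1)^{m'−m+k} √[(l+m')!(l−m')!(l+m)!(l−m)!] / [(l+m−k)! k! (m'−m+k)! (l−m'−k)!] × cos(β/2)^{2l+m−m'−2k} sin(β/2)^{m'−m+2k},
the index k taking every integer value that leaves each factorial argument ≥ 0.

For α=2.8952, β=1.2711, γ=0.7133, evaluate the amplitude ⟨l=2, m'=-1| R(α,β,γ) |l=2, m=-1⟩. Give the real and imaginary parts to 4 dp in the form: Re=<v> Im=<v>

D^2_{-1,-1}(2.8952,1.2711,0.7133) = e^{-i·-1·2.8952}·d^2_{-1,-1}(1.2711)·e^{-i·-1·0.7133}. Compute d first:
Half-angle: c=0.804745, s=0.593620. N=√(1·6·1·6)=6.000000
Admissible k: 0..1 (factorial args all ≥0)
  k=0: (−1)^0·6.0000/(6)·0.8047^4·0.5936^0 = +0.419405
  k=1: (−1)^1·6.0000/(2)·0.8047^2·0.5936^2 = -0.684629
d^2_{-1,-1}(1.2711) = +0.419405 -0.684629 = -0.265224
Attach z-rotation phases: D = e^{-i(-1)(2.8952)}·(-0.265224)·e^{-i(-1)(0.7133)} = +0.236836+0.119385i

Re=0.2368 Im=0.1194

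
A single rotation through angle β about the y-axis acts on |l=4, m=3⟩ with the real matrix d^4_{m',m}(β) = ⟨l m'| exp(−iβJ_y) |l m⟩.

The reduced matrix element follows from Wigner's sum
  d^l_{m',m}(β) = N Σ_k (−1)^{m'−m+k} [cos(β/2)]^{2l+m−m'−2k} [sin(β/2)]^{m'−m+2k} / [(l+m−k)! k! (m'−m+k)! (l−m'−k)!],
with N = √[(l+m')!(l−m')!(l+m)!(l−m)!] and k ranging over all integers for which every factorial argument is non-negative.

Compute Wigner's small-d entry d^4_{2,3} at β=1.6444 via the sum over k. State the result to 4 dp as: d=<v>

d=-0.4592

d^4_{2,3}(β=1.6444) via Wigner's sum:
Half-angle: c=0.680611, s=0.732645. N=√(720·2·5040·1)=2693.993318
The bounds max(0,m−m')=1 and min(l+m,l−m')=2 give 2 terms
  k=1: (−1)^0·2693.9933/(720)·0.6806^7·0.7326^1 = +0.185460
  k=2: (−1)^1·2693.9933/(240)·0.6806^5·0.7326^3 = -0.644705
d^4_{2,3}(1.6444) = +0.185460 -0.644705 = -0.459245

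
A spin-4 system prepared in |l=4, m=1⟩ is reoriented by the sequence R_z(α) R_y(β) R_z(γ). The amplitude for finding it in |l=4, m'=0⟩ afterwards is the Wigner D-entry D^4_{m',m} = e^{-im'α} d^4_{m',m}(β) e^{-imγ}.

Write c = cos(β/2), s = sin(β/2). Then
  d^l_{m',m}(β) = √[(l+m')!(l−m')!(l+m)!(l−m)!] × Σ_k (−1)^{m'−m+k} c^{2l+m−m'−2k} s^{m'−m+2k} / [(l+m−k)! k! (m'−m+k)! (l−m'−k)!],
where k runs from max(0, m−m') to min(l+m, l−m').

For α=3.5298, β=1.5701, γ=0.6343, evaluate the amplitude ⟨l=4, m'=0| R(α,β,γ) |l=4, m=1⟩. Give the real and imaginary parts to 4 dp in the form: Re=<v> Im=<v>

Split into d^4_{0,1}(β=1.5701) × two z-phases.
Half-angle: c=0.707353, s=0.706861. N=√(24·24·120·6)=643.987578
Admissible k: 1..4 (factorial args all ≥0)
  k=1: (−1)^0·643.9876/(144)·0.7074^7·0.7069^1 = +0.280093
  k=2: (−1)^1·643.9876/(24)·0.7074^5·0.7069^3 = -1.678218
  k=3: (−1)^2·643.9876/(24)·0.7074^3·0.7069^5 = +1.675882
  k=4: (−1)^3·643.9876/(144)·0.7074^1·0.7069^7 = -0.278925
d^4_{0,1}(1.5701) = +0.280093 -1.678218 +1.675882 -0.278925 = -0.001168
Attach z-rotation phases: D = e^{-i(0)(3.5298)}·(-0.001168)·e^{-i(1)(0.6343)} = -0.000941+0.000692i

Re=-0.0009 Im=0.0007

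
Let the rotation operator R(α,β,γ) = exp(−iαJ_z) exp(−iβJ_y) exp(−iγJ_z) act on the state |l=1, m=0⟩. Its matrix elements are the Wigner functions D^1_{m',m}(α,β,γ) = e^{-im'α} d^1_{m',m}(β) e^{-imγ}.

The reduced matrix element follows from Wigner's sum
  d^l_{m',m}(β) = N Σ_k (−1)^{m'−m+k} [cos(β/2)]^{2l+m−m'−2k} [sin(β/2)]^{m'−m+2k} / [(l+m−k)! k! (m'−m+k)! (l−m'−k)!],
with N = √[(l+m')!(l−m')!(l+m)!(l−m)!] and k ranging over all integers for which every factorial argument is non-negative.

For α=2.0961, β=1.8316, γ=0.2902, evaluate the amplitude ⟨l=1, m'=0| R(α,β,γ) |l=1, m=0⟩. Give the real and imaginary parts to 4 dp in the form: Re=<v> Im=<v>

First d^1_{0,0}(β=1.8316), then the phase factors e^{-i(0)α} and e^{-i(0)γ}:
Half-angle: c=0.609156, s=0.793050. N=√(1·1·1·1)=1.000000
Admissible k: 0..1 (factorial args all ≥0)
  k=0: (−1)^0·1.0000/(1)·0.6092^2·0.7931^0 = +0.371071
  k=1: (−1)^1·1.0000/(1)·0.6092^0·0.7931^2 = -0.628929
d^1_{0,0}(1.8316) = +0.371071 -0.628929 = -0.257857
D = (+1.000000+0.000000i)·(-0.257857)·(+1.000000+0.000000i) = -0.257857+0.000000i

Re=-0.2579 Im=0.0000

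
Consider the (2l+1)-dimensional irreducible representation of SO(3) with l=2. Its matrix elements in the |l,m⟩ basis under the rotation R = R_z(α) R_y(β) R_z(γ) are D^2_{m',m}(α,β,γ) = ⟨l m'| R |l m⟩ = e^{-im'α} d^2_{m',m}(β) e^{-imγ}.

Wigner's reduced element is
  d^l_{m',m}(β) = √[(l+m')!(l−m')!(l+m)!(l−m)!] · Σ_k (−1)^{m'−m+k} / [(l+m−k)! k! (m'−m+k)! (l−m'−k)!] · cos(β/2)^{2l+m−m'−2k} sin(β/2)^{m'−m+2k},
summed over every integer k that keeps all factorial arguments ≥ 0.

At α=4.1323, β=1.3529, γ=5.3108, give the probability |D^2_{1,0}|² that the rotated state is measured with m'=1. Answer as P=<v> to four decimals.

First d^2_{1,0}(β=1.3529), then the phase factors e^{-i(1)α} and e^{-i(0)γ}:
Half-angle: c=0.779800, s=0.626029. N=√(6·1·2·2)=4.898979
Admissible k: 0..1 (factorial args all ≥0)
  k=0: (−1)^1·4.8990/(2)·0.7798^3·0.6260^1 = -0.727143
  k=1: (−1)^2·4.8990/(2)·0.7798^1·0.6260^3 = +0.468642
d^2_{1,0}(1.3529) = -0.727143 +0.468642 = -0.258500
|D^2_{1,0}|² = |d^2_{1,0}(β)|² = (-0.258500)² = 0.066822 (the z-rotation phases have unit modulus)

P=0.0668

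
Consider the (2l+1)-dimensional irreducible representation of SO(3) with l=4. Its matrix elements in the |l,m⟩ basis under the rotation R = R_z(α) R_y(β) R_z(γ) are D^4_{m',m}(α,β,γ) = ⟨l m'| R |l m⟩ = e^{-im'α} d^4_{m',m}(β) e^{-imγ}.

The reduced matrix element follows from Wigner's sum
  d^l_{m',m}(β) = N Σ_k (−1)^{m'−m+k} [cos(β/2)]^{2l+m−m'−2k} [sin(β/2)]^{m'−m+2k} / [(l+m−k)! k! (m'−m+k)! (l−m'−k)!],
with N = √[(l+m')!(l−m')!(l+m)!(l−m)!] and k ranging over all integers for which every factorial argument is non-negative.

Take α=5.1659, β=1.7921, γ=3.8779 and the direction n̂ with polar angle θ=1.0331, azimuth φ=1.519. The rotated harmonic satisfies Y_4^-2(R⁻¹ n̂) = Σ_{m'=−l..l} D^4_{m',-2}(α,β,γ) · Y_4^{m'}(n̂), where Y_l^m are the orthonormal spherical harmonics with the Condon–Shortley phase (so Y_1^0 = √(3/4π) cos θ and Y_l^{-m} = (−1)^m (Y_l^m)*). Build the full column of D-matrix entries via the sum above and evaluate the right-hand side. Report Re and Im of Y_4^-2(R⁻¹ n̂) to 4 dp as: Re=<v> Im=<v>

Need the full column D^4_{m',-2} for m'=−4..4 at α=5.1659, β=1.7921, γ=3.8779.
cos(β/2)=0.624699, sin(β/2)=0.780865
d^4_{-4,-2}: single k=2 term ⇒ +0.191760;  D = -0.189746-0.027720i
d^4_{-3,-2}: k∈[1..2] ⇒ +0.108477 -0.508474 = -0.399997;  D = +0.121430+0.381120i
d^4_{-2,-2}: k∈[0..2] ⇒ +0.023194 -0.434870 +0.849337 = +0.437660;  D = +0.316642-0.302134i
d^4_{-1,-2}: k∈[0..2] ⇒ -0.123001 +0.960926 -1.000942 = -0.163018;  D = -0.152834-0.056714i
d^4_{0,-2}: k∈[0..2] ⇒ +0.343795 -1.432448 +0.839306 = -0.249346;  D = -0.024442-0.248146i
d^4_{1,-2}: k∈[0..2] ⇒ -0.640617 +1.501413 -0.469181 = +0.391615;  D = -0.333514+0.205257i
d^4_{2,-2}: k∈[0..2] ⇒ +0.849337 -1.061648 +0.138232 = -0.074078;  D = +0.062542+0.039700i
d^4_{3,-2}: k∈[0..1] ⇒ -0.794473 +0.413779 = -0.380694;  D = -0.042580+0.378306i
d^4_{4,-2}: single k=0 term ⇒ +0.468143;  D = +0.441120-0.156750i
Y_4^{m'}(θ=1.0331,φ=1.519) and Σ D·Y over m':
  (-0.1897-0.0277i)·(+0.2357+0.0495i)  (+0.1214+0.3811i)·(-0.0629+0.4013i)  (+0.3166-0.3021i)·(-0.2052-0.0213i)  (-0.1528-0.0567i)·(-0.0125+0.2419i)  (-0.0244-0.2481i)·(-0.2603+0.0000i)  (-0.3335+0.2053i)·(+0.0125+0.2419i)  (+0.0625+0.0397i)·(-0.2052+0.0213i)  (-0.0426+0.3783i)·(+0.0629+0.4013i)  (+0.4411-0.1568i)·(+0.2357-0.0495i)
Y_4^-2(R⁻¹ n̂) = -0.379147-0.044574i

Re=-0.3791 Im=-0.0446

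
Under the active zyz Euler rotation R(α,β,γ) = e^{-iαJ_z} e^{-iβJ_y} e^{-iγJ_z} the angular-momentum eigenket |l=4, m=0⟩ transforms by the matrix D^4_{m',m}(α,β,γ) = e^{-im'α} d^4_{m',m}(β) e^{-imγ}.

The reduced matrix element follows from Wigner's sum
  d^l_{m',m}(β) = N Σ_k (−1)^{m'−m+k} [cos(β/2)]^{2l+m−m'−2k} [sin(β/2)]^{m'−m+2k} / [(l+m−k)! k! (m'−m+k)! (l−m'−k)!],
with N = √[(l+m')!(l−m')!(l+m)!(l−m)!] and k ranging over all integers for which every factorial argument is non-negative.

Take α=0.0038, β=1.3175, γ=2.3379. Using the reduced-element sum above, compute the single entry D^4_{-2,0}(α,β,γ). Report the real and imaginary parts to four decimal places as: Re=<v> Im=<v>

Re=-0.2076 Im=-0.0016

D^4_{-2,0}(0.0038,1.3175,2.3379) = e^{-i·-2·0.0038}·d^4_{-2,0}(1.3175)·e^{-i·0·2.3379}. Compute d first:
c=cos(1.3175/2)=0.790758, s=sin(1.3175/2)=0.612129; N=√[2·720·24·24]=910.735966
k∈{2,3,4} keeps every argument non-negative
  k=2: (−1)^0·910.7360/(96)·0.7908^6·0.6121^2 = +0.869098
  k=3: (−1)^1·910.7360/(36)·0.7908^4·0.6121^4 = -1.388788
  k=4: (−1)^2·910.7360/(96)·0.7908^2·0.6121^6 = +0.312080
d^4_{-2,0}(1.3175) = +0.869098 -1.388788 +0.312080 = -0.207610
D = (+0.999971+0.007600i)·(-0.207610)·(+1.000000+0.000000i) = -0.207604-0.001578i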